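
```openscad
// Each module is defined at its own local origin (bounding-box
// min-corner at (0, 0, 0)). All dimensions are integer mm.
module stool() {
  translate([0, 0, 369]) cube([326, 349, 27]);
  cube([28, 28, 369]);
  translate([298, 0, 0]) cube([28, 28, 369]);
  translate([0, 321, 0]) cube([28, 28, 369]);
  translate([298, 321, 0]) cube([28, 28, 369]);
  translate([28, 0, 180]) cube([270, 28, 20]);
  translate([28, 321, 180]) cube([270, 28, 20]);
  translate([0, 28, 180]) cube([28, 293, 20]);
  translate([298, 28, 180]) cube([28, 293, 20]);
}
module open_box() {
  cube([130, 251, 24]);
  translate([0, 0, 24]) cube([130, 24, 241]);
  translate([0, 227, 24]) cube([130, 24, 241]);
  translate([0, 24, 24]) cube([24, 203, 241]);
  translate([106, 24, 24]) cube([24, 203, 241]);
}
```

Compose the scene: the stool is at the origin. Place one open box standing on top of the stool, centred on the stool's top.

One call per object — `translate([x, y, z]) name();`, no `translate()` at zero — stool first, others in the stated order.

stool();
translate([98, 49, 396]) open_box();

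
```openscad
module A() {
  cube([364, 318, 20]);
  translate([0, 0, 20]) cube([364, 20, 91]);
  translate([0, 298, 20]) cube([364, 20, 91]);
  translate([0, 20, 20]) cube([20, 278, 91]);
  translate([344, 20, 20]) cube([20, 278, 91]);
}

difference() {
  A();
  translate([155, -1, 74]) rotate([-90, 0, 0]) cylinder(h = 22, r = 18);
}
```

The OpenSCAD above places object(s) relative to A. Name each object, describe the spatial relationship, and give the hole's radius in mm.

A is an open box. The open box has a circular hole through its front wall. The hole's radius is 18 mm.

The subtracted cylinder has r = 18 mm.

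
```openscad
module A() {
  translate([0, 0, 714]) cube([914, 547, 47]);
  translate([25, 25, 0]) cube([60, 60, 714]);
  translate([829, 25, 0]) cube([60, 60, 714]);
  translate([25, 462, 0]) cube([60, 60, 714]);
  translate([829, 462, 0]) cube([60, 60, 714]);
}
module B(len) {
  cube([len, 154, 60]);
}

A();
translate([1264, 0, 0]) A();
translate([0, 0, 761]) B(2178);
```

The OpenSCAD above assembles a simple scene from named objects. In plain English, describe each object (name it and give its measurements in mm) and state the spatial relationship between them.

A is a rectangular dining table. The top is 914×547×47 mm with its upper surface at z = 761 mm. It stands on four 60×60 mm square legs, each inset 25 mm from the nearest pair of top edges, running from the floor to the underside of the top.

B is a rectangular beam 2178 mm long (x), 154 mm deep (y), 60 mm thick (z).

The beam spans the tops of two tables placed 350 mm apart, resting at z = 761 mm.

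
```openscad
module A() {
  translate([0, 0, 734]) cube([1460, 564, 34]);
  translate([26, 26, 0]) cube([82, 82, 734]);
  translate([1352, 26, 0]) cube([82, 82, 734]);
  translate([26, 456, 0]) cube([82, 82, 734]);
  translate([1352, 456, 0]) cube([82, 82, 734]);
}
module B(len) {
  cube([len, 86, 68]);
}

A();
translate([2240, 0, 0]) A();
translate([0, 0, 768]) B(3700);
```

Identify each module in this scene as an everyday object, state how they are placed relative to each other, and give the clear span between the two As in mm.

A is a table. B is a beam. A beam spans the tops of two tables. The clear span between the two tables is 780 mm.

Second table starts at x = 2240; first ends at x = 1460; clear span = 2240 − 1460 = 780 mm.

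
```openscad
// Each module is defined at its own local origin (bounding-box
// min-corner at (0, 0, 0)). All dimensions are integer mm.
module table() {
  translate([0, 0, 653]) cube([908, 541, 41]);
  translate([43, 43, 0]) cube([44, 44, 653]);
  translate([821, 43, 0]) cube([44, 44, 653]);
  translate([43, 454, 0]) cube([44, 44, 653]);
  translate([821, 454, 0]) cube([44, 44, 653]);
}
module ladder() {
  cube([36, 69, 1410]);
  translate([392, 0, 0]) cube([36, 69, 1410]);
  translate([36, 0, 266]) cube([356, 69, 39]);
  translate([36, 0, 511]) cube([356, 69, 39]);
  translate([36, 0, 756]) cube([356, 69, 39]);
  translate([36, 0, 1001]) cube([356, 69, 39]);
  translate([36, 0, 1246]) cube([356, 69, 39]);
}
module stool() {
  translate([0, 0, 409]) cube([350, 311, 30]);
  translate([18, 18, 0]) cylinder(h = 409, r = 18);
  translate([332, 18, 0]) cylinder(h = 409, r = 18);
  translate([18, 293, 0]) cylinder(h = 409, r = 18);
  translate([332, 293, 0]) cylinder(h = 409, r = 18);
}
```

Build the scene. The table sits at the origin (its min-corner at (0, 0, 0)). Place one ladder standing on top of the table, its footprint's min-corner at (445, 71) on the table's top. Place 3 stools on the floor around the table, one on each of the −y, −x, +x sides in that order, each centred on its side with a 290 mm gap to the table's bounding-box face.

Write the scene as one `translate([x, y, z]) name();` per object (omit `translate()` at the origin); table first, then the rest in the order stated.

table();
translate([445, 71, 694]) ladder();
translate([279, -601, 0]) stool();
translate([-640, 115, 0]) stool();
translate([1198, 115, 0]) stool();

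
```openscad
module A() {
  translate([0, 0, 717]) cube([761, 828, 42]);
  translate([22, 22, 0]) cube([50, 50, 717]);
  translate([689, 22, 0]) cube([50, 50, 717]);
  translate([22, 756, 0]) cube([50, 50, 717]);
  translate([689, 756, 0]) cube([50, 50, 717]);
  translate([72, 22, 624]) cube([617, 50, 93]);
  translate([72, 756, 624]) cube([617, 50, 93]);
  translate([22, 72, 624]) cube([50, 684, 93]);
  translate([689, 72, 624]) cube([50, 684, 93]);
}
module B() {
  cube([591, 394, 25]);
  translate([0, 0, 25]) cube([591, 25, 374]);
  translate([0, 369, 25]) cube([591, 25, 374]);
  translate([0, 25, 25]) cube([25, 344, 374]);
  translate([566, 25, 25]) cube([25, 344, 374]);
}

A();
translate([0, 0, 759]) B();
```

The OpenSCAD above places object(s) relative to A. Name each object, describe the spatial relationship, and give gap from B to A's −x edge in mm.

The open box's min-x is at 0; the table's min-x is 0; gap = 0 mm.

A is a table. B is an open box. The open box is on top of the table. The gap from the open box to the table's −x edge is 0 mm.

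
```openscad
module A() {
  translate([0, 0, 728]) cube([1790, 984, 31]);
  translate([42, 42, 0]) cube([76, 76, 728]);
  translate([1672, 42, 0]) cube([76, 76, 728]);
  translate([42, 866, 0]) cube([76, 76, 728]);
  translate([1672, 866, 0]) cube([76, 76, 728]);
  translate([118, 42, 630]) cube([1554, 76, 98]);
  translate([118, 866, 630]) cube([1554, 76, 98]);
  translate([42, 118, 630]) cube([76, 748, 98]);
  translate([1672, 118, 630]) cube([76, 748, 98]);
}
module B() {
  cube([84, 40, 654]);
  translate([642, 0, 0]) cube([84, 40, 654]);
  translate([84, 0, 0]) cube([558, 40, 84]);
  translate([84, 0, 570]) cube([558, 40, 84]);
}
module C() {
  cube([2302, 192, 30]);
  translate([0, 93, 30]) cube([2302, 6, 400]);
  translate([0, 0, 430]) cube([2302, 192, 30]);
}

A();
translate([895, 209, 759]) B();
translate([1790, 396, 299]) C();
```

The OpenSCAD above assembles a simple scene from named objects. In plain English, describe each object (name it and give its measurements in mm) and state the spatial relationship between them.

A is a table: top 1790 mm (x) × 984 mm (y), 31 mm thick, upper face at z = 759 mm, on four 76×76 mm square legs, each inset 42 mm from the nearest pair of top edges, running from z = 0 to the bottom of the top. Four apron rails, 76 mm thick and 98 mm tall, run between adjacent legs with their top edges flush with the underside of the top and their outer faces flush with the legs' outer faces.

B is a rectangular picture frame lying in the x–z plane (depth along y). The opening is 558 mm wide (x) by 486 mm tall (z), surrounded by a border 84 mm wide on all four sides. The frame is 40 mm deep and is made of two full-height vertical stiles with two horizontal rails fitted between them.

C is an I-beam lying along x, 2302 mm long. Overall section height 460 mm. Two flanges 192 mm wide (y) and 30 mm thick, one on the floor and one at the top; a web 6 mm thick runs between them, centred on the flange width.

The picture frame is on top of the table. The I-beam is beside the table with their tops flush at z = 759.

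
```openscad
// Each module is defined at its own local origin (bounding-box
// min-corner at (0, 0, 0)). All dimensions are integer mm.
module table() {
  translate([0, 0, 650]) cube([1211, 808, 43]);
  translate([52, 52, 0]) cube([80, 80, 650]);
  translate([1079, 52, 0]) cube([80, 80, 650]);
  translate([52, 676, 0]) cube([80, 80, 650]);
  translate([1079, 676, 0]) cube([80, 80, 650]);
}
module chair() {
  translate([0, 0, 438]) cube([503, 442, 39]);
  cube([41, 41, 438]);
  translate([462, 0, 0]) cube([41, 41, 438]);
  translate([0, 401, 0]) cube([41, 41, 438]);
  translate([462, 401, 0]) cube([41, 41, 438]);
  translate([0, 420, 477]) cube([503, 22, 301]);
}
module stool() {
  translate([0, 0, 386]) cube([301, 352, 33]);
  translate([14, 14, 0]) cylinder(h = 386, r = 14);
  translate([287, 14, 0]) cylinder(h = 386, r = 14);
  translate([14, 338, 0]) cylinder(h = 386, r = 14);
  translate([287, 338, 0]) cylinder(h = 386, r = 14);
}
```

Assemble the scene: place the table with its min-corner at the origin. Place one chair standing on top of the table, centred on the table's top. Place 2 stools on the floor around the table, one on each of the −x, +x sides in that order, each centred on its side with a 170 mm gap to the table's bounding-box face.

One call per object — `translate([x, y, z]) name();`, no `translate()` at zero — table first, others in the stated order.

table();
translate([354, 183, 693]) chair();
translate([-471, 228, 0]) stool();
translate([1381, 228, 0]) stool();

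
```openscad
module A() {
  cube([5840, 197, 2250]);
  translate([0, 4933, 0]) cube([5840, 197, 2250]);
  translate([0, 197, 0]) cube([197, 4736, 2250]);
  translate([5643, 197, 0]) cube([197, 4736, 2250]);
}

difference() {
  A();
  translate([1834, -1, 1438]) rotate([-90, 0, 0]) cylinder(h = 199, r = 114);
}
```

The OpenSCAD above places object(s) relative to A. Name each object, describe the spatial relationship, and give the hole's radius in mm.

A is a house frame. The house frame has a circular hole through its front wall. The hole's radius is 114 mm.

The subtracted cylinder has r = 114 mm.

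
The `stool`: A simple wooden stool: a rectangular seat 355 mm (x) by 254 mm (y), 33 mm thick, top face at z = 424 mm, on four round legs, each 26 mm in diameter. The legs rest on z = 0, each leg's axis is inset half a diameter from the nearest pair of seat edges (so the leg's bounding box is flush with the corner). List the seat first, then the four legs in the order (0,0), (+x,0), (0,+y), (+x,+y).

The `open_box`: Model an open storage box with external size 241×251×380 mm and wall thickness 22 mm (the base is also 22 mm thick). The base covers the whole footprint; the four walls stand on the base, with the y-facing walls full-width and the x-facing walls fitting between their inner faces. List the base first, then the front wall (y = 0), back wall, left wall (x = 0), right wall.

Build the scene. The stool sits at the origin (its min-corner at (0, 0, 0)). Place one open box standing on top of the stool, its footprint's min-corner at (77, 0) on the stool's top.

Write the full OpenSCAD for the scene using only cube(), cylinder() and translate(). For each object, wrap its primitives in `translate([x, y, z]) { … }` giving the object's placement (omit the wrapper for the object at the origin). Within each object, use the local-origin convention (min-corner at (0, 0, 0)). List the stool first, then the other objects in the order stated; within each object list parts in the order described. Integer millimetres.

translate([0, 0, 391]) cube([355, 254, 33]);
translate([13, 13, 0]) cylinder(h = 391, r = 13);
translate([342, 13, 0]) cylinder(h = 391, r = 13);
translate([13, 241, 0]) cylinder(h = 391, r = 13);
translate([342, 241, 0]) cylinder(h = 391, r = 13);
translate([77, 0, 424]) {
  cube([241, 251, 22]);
  translate([0, 0, 22]) cube([241, 22, 358]);
  translate([0, 229, 22]) cube([241, 22, 358]);
  translate([0, 22, 22]) cube([22, 207, 358]);
  translate([219, 22, 22]) cube([22, 207, 358]);
}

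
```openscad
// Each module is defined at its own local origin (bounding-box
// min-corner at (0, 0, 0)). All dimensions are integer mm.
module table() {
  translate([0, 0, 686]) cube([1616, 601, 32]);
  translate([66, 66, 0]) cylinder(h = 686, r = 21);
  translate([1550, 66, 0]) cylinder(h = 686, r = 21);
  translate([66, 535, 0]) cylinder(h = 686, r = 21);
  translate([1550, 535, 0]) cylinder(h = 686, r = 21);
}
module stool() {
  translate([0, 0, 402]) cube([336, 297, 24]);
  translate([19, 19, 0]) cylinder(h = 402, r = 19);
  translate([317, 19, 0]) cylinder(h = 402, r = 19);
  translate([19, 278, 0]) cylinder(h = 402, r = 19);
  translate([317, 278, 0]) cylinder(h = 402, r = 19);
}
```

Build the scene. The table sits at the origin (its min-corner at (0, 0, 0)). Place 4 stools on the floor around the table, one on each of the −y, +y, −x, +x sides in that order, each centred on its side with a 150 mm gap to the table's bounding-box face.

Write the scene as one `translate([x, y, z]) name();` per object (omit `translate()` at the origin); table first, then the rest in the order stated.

table();
translate([640, -447, 0]) stool();
translate([640, 751, 0]) stool();
translate([-486, 152, 0]) stool();
translate([1766, 152, 0]) stool();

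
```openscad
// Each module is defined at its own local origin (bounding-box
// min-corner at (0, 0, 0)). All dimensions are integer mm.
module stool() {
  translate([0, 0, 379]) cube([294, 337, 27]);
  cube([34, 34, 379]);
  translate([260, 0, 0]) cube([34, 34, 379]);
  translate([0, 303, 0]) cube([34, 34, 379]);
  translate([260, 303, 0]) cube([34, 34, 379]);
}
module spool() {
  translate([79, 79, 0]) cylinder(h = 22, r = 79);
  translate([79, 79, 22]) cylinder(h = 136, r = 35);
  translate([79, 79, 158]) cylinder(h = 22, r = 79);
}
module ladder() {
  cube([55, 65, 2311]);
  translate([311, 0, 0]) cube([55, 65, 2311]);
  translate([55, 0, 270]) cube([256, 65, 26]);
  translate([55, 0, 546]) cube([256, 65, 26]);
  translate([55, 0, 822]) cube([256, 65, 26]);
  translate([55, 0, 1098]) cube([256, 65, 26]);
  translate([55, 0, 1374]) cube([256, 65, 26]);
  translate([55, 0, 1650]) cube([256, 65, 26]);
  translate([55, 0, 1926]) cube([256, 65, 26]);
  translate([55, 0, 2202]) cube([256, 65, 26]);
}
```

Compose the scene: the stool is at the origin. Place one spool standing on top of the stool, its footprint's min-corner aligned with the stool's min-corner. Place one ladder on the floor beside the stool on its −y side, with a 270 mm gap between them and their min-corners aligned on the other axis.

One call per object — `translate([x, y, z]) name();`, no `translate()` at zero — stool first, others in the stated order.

stool();
translate([0, 0, 406]) spool();
translate([0, -335, 0]) ladder();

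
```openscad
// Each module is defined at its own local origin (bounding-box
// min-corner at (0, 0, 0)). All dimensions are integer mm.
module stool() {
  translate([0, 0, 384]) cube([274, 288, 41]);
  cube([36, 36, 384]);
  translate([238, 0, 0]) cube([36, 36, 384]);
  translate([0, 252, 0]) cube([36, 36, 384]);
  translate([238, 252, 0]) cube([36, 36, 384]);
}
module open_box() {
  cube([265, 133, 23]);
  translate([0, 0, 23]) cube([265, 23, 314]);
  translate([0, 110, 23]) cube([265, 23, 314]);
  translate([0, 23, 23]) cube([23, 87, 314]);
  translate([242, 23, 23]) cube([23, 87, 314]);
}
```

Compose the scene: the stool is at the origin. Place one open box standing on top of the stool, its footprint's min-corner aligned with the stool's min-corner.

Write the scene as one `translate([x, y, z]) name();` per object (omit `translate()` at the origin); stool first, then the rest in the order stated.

stool();
translate([0, 0, 425]) open_box();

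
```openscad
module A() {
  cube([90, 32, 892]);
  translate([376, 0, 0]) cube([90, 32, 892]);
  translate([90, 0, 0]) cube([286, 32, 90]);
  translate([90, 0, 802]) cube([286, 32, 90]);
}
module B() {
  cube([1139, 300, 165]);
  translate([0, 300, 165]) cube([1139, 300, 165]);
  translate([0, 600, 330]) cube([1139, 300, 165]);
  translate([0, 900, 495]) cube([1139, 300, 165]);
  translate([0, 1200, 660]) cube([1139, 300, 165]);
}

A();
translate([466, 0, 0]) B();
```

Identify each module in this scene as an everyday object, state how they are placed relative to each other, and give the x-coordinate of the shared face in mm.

The picture frame's +x face and the staircase's −x face are both at x = 466 mm.

A is a picture frame. B is a staircase. The staircase is against the picture frame's +x side, with their −y faces flush. The x-coordinate of the shared face is 466 mm.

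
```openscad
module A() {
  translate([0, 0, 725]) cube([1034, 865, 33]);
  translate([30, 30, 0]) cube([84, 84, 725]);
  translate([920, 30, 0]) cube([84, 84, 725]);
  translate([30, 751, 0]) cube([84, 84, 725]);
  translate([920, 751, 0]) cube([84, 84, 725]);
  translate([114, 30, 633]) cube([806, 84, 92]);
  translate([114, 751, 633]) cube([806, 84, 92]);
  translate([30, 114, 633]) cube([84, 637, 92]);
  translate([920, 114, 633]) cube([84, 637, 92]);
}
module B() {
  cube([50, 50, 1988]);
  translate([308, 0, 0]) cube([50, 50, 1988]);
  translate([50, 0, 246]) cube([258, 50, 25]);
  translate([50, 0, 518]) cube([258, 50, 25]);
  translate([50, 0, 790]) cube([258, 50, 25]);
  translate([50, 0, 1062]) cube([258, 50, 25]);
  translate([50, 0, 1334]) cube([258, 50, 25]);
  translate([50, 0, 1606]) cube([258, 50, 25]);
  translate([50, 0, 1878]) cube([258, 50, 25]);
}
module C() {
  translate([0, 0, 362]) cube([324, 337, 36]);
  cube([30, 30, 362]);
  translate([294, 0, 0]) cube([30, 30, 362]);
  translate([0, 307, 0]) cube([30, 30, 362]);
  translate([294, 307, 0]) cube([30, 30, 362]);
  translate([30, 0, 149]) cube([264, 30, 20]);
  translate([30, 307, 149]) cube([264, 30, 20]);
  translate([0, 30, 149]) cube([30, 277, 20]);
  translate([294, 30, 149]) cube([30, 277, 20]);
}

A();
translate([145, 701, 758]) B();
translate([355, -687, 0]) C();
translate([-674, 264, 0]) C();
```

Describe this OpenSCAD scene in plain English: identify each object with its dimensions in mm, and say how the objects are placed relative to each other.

A is a table with a 1034×865 mm rectangular top, 33 mm thick, top surface at z = 758 mm, supported by four 84×84 mm square legs, each inset 30 mm from the nearest pair of top edges, running from the floor. Four apron rails, 84 mm thick and 92 mm tall, run between adjacent legs with their top edges flush with the underside of the top and their outer faces flush with the legs' outer faces.

B is a wooden ladder with two side rails of 50×50 mm section and 1988 mm height, set 358 mm apart overall. Between them run 7 rectangular rungs (50 mm deep, 25 mm thick), front faces flush with the rails' −y face. The bottom of the first rung is 246 mm above the floor and each subsequent rung is 272 mm higher than the one below.

C is a four-legged stool. The seat is 324×337 mm, 36 mm thick, top at z = 398 mm. It stands on four square legs, each 30×30 mm in cross-section, from z = 0 to the seat underside, each flush with a corner of the seat. Four stretchers, 30 mm wide and 20 mm tall, connect adjacent legs with their undersides at z = 149 mm, each running between the inner faces of the legs it joins and aligned with the legs' outer faces on the other axis.

The ladder is on top of the table. Two stools sit around the table at the −y, −x sides.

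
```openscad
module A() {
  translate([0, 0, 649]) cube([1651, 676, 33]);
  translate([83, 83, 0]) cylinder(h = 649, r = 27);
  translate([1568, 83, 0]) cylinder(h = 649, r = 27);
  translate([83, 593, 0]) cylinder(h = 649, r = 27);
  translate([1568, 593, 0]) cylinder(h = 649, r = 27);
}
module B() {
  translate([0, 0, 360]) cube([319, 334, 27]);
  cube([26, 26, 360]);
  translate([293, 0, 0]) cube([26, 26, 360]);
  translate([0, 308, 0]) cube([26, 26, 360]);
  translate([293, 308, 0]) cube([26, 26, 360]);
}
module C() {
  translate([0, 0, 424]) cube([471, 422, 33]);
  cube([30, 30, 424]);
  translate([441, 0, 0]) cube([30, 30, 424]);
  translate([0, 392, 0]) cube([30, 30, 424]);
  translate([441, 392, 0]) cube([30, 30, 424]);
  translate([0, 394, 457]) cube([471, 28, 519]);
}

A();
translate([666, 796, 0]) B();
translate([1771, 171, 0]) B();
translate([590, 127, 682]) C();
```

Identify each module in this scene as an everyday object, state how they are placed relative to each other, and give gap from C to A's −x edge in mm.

The chair's min-x is at 590; the table's min-x is 0; gap = 590 mm.

A is a table. B is a stool. C is a chair. Two stools sit around the table at the +y, +x sides. The chair is on top of the table, centred. The gap from the chair to the table's −x edge is 590 mm.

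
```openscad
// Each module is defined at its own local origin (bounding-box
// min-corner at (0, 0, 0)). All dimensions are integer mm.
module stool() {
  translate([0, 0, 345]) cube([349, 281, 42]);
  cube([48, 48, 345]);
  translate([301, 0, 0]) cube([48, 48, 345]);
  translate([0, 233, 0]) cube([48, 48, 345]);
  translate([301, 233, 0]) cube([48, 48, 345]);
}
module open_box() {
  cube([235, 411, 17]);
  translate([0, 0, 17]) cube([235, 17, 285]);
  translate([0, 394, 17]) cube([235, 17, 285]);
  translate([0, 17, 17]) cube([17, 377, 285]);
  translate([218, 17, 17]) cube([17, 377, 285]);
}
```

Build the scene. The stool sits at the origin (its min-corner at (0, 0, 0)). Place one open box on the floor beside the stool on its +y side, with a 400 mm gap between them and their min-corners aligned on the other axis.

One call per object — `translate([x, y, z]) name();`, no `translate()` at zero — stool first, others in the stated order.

stool();
translate([0, 681, 0]) open_box();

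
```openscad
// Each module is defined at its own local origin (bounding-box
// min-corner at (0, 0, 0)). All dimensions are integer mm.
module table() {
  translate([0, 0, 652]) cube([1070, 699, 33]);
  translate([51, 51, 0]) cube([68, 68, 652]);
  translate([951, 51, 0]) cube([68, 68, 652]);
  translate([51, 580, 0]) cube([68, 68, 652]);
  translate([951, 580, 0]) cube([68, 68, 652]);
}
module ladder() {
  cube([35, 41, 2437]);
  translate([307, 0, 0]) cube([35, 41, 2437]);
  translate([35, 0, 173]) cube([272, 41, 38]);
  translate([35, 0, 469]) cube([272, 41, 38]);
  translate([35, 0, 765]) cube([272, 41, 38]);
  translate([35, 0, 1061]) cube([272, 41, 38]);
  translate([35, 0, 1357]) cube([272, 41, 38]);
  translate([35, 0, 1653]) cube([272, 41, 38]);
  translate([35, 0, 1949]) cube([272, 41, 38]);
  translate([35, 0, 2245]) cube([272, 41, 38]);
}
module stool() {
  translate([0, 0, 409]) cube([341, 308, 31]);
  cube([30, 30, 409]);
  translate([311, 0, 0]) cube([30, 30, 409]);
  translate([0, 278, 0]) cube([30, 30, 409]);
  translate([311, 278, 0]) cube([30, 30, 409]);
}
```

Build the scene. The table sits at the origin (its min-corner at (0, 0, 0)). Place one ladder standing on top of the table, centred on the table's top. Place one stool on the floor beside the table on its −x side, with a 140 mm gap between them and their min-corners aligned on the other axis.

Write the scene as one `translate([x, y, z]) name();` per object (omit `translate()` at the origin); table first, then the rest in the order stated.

table();
translate([364, 329, 685]) ladder();
translate([-481, 0, 0]) stool();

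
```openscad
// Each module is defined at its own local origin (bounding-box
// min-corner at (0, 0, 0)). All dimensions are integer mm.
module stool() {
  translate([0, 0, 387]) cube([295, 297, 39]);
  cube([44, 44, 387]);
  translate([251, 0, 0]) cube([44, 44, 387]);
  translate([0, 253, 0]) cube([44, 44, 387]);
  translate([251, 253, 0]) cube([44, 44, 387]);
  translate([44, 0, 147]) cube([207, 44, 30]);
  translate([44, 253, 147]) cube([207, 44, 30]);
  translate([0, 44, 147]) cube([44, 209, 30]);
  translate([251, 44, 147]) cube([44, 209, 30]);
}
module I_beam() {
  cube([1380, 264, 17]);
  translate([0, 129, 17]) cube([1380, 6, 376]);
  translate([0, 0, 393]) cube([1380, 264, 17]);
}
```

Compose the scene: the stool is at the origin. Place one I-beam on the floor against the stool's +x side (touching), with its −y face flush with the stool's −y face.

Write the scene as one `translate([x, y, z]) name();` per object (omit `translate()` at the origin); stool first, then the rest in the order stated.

stool();
translate([295, 0, 0]) I_beam();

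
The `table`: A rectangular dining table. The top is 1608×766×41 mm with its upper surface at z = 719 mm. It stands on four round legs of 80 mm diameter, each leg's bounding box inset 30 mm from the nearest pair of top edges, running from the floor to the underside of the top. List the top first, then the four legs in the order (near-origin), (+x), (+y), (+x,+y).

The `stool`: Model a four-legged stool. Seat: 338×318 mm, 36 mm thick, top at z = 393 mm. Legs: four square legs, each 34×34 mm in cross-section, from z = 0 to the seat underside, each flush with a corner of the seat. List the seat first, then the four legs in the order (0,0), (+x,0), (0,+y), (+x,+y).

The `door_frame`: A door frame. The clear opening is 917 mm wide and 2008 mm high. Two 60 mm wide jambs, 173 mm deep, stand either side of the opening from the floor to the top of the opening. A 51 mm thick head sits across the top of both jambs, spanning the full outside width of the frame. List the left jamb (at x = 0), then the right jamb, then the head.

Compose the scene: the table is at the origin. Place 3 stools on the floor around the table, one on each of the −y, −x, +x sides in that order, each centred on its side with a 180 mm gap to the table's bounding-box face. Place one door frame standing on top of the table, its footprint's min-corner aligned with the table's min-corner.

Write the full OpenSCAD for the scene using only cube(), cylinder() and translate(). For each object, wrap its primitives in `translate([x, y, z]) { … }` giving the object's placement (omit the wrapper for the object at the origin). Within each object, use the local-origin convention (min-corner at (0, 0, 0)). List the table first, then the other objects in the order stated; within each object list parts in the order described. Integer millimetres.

translate([0, 0, 678]) cube([1608, 766, 41]);
translate([70, 70, 0]) cylinder(h = 678, r = 40);
translate([1538, 70, 0]) cylinder(h = 678, r = 40);
translate([70, 696, 0]) cylinder(h = 678, r = 40);
translate([1538, 696, 0]) cylinder(h = 678, r = 40);
translate([635, -498, 0]) {
  translate([0, 0, 357]) cube([338, 318, 36]);
  cube([34, 34, 357]);
  translate([304, 0, 0]) cube([34, 34, 357]);
  translate([0, 284, 0]) cube([34, 34, 357]);
  translate([304, 284, 0]) cube([34, 34, 357]);
}
translate([-518, 224, 0]) {
  translate([0, 0, 357]) cube([338, 318, 36]);
  cube([34, 34, 357]);
  translate([304, 0, 0]) cube([34, 34, 357]);
  translate([0, 284, 0]) cube([34, 34, 357]);
  translate([304, 284, 0]) cube([34, 34, 357]);
}
translate([1788, 224, 0]) {
  translate([0, 0, 357]) cube([338, 318, 36]);
  cube([34, 34, 357]);
  translate([304, 0, 0]) cube([34, 34, 357]);
  translate([0, 284, 0]) cube([34, 34, 357]);
  translate([304, 284, 0]) cube([34, 34, 357]);
}
translate([0, 0, 719]) {
  cube([60, 173, 2008]);
  translate([977, 0, 0]) cube([60, 173, 2008]);
  translate([0, 0, 2008]) cube([1037, 173, 51]);
}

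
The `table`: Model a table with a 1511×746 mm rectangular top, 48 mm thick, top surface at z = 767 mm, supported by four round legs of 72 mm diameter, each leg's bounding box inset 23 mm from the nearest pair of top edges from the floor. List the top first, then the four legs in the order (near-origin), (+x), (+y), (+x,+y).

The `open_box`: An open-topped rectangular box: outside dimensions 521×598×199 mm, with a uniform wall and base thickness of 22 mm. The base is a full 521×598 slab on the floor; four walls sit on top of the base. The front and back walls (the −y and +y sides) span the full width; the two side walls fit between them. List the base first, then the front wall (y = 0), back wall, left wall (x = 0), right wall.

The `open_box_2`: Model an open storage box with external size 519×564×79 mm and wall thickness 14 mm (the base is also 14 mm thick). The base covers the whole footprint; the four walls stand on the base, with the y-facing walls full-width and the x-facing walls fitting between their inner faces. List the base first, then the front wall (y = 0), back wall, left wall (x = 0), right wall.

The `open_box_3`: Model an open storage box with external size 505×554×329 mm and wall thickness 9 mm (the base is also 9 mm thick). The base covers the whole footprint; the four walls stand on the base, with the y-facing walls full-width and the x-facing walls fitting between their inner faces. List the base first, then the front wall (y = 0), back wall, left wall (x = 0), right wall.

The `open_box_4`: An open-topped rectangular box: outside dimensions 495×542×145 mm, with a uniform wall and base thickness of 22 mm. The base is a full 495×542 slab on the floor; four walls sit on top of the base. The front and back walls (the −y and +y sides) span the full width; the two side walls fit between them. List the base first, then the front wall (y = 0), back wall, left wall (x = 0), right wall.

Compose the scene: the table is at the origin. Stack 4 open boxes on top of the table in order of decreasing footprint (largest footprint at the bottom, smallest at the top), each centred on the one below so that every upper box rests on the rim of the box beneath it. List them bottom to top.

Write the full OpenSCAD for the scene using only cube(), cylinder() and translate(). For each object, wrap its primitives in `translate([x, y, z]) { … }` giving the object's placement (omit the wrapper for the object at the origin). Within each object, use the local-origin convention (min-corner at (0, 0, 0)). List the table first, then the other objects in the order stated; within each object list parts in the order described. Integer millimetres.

translate([0, 0, 719]) cube([1511, 746, 48]);
translate([59, 59, 0]) cylinder(h = 719, r = 36);
translate([1452, 59, 0]) cylinder(h = 719, r = 36);
translate([59, 687, 0]) cylinder(h = 719, r = 36);
translate([1452, 687, 0]) cylinder(h = 719, r = 36);
translate([495, 74, 767]) {
  cube([521, 598, 22]);
  translate([0, 0, 22]) cube([521, 22, 177]);
  translate([0, 576, 22]) cube([521, 22, 177]);
  translate([0, 22, 22]) cube([22, 554, 177]);
  translate([499, 22, 22]) cube([22, 554, 177]);
}
translate([496, 91, 966]) {
  cube([519, 564, 14]);
  translate([0, 0, 14]) cube([519, 14, 65]);
  translate([0, 550, 14]) cube([519, 14, 65]);
  translate([0, 14, 14]) cube([14, 536, 65]);
  translate([505, 14, 14]) cube([14, 536, 65]);
}
translate([503, 96, 1045]) {
  cube([505, 554, 9]);
  translate([0, 0, 9]) cube([505, 9, 320]);
  translate([0, 545, 9]) cube([505, 9, 320]);
  translate([0, 9, 9]) cube([9, 536, 320]);
  translate([496, 9, 9]) cube([9, 536, 320]);
}
translate([508, 102, 1374]) {
  cube([495, 542, 22]);
  translate([0, 0, 22]) cube([495, 22, 123]);
  translate([0, 520, 22]) cube([495, 22, 123]);
  translate([0, 22, 22]) cube([22, 498, 123]);
  translate([473, 22, 22]) cube([22, 498, 123]);
}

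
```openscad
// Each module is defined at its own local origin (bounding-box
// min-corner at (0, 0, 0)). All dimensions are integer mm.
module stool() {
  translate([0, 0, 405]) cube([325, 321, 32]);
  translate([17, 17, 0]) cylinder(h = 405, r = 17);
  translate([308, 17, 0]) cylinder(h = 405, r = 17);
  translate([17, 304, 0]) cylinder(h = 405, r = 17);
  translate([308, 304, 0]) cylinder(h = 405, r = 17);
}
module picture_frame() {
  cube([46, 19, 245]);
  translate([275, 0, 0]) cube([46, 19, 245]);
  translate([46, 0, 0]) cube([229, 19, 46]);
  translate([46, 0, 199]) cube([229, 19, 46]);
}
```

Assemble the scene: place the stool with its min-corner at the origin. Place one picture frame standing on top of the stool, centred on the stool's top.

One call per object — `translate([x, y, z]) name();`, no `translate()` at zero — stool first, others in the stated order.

stool();
translate([2, 151, 437]) picture_frame();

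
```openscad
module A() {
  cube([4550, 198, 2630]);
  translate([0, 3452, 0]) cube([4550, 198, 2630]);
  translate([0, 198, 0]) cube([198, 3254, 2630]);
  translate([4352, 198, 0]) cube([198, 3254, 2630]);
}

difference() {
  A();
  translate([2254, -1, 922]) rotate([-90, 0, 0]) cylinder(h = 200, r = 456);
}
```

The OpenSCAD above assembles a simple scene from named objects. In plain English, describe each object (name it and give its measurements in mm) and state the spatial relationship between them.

A is the wall frame of a small rectangular building: four walls, each 2630 mm tall and 198 mm thick, enclosing a footprint 4550 mm (x) by 3650 mm (y) outside-to-outside, with no floor or roof. The front and back walls (the −y and +y sides) span the full width; the two side walls fit between them.

The house frame has a circular hole of radius 456 mm through its front wall, centred at (x = 2254, z = 922).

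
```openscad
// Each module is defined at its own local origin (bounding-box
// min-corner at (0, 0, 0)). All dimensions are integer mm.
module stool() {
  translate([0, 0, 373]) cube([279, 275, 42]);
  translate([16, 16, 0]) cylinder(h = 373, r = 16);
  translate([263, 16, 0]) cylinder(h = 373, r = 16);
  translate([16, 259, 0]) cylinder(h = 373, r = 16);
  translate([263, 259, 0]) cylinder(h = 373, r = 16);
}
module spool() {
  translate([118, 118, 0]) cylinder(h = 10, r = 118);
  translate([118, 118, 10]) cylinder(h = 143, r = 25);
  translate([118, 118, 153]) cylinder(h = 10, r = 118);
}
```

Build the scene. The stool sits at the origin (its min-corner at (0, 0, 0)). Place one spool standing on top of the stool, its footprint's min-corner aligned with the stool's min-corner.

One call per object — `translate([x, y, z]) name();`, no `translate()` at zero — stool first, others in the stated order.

stool();
translate([0, 0, 415]) spool();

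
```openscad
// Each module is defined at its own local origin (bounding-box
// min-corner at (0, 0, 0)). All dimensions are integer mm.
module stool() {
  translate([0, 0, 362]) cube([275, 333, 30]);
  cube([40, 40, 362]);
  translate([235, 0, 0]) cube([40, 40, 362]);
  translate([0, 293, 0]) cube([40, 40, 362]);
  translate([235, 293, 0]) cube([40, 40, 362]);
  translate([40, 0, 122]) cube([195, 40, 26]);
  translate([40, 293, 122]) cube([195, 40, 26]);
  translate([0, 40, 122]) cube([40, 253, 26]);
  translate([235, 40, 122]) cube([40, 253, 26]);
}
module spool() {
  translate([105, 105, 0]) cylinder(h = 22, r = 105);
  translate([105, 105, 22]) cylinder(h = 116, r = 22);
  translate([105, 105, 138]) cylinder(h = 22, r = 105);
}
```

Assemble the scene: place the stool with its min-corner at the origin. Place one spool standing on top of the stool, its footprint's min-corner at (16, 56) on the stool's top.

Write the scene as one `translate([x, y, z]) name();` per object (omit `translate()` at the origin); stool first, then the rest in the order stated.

stool();
translate([16, 56, 392]) spool();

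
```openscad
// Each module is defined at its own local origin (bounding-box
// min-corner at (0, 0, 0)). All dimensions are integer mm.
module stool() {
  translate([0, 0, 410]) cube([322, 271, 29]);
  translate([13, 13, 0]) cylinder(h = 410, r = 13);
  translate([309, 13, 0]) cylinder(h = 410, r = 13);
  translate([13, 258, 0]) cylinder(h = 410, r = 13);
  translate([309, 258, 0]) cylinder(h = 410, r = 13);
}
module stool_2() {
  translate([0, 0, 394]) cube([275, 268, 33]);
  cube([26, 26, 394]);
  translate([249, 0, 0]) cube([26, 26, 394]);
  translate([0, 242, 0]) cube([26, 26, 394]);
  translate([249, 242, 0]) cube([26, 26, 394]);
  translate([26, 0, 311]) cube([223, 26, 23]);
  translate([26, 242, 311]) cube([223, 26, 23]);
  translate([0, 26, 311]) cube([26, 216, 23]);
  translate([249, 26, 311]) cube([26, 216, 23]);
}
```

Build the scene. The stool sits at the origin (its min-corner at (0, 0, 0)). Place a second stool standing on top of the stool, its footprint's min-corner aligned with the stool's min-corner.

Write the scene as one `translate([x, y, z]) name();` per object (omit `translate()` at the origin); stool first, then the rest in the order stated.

stool();
translate([0, 0, 439]) stool_2();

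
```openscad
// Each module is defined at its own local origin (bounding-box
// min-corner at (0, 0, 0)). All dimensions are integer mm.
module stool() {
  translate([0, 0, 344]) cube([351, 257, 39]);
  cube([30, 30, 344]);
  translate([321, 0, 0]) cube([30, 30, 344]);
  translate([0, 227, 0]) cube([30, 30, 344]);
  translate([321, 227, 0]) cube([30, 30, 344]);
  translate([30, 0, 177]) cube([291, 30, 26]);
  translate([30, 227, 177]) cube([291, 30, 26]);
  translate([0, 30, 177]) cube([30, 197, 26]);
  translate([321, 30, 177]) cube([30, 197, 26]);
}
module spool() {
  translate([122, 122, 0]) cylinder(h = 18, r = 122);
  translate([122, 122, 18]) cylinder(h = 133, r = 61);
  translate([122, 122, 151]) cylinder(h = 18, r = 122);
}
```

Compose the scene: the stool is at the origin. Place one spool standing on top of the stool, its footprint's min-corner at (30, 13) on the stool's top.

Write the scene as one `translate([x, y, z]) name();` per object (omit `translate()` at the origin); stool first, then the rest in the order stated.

stool();
translate([30, 13, 383]) spool();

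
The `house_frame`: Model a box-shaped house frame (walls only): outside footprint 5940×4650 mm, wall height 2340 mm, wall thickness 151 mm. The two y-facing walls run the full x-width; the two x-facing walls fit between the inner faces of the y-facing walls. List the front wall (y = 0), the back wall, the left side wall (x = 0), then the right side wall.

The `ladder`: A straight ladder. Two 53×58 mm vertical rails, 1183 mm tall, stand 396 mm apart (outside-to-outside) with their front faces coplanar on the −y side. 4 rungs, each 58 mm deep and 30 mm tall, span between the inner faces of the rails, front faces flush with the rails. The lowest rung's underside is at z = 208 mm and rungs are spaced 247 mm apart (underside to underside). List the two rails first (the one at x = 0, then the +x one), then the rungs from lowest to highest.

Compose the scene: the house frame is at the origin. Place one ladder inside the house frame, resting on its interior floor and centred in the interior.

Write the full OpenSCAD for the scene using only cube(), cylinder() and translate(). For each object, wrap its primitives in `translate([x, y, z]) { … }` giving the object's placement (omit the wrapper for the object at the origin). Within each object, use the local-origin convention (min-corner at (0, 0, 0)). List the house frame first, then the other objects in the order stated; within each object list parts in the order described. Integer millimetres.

cube([5940, 151, 2340]);
translate([0, 4499, 0]) cube([5940, 151, 2340]);
translate([0, 151, 0]) cube([151, 4348, 2340]);
translate([5789, 151, 0]) cube([151, 4348, 2340]);
translate([2772, 2296, 0]) {
  cube([53, 58, 1183]);
  translate([343, 0, 0]) cube([53, 58, 1183]);
  translate([53, 0, 208]) cube([290, 58, 30]);
  translate([53, 0, 455]) cube([290, 58, 30]);
  translate([53, 0, 702]) cube([290, 58, 30]);
  translate([53, 0, 949]) cube([290, 58, 30]);
}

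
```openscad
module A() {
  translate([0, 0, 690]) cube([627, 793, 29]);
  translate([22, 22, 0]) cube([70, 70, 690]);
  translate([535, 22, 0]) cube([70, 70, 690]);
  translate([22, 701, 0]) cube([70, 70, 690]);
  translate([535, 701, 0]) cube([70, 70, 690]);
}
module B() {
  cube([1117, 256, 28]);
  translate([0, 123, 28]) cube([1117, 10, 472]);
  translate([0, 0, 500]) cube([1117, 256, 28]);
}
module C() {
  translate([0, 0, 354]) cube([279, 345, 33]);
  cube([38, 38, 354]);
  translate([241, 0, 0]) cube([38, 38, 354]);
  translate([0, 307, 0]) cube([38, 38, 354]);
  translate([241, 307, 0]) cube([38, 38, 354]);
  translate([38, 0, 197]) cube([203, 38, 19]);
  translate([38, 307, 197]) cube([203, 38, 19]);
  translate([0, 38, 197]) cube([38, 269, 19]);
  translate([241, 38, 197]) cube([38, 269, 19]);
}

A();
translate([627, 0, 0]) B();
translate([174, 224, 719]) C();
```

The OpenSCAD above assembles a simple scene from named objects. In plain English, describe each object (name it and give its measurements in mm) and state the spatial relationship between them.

A is a table with a 627×793 mm rectangular top, 29 mm thick, top surface at z = 719 mm, supported by four 70×70 mm square legs, each inset 22 mm from the nearest pair of top edges, running from the floor.

B is an I-beam lying along x, 1117 mm long. Overall section height 528 mm. Two flanges 256 mm wide (y) and 28 mm thick, one on the floor and one at the top; a web 10 mm thick runs between them, centred on the flange width.

C is a four-legged stool. The seat is 279×345 mm, 33 mm thick, top at z = 387 mm. It stands on four square legs, each 38×38 mm in cross-section, from z = 0 to the seat underside, each flush with a corner of the seat. Four stretchers, 38 mm wide and 19 mm tall, connect adjacent legs with their undersides at z = 197 mm, each running between the inner faces of the legs it joins and aligned with the legs' outer faces on the other axis.

The I-beam is against the table's +x side, with their −y faces flush. The stool is on top of the table, centred.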